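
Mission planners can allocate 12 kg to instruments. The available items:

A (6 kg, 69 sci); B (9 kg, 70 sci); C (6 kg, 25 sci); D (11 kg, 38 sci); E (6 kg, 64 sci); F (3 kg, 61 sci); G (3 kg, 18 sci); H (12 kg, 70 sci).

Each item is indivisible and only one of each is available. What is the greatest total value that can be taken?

Check high-value combinations within 12 kg:
- A+F+G: mass 6+3+3=12, value 69+61+18=148
- E+F+G: mass 6+3+3=12, value 64+61+18=143
- A+E: mass 6+6=12, value 69+64=133
Best: 148 sci.

148 sci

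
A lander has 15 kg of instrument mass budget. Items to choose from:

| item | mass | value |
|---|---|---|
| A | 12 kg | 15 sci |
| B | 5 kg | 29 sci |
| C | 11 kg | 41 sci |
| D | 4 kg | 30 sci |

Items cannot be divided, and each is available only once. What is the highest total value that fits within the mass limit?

71 sci

This is a 0/1 knapsack; check combinations near the capacity.
- C+D: mass 11+4=15, value 41+30=71
- B+D: mass 5+4=9, value 29+30=59
- C: mass 11, value 41
Best: 71 sci.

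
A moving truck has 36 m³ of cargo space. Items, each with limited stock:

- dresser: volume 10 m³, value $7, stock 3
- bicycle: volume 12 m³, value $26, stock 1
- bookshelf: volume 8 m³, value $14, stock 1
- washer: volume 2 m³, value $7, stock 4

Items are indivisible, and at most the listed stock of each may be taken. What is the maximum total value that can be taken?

Top feasible selections:
- 1×bicycle + 1×bookshelf + 4×washer: volume 28, value 68
- 1×dresser + 1×bicycle + 1×bookshelf + 3×washer: volume 36, value 68
- 1×bicycle + 1×bookshelf + 3×washer: volume 26, value 61
Best: $68.

$68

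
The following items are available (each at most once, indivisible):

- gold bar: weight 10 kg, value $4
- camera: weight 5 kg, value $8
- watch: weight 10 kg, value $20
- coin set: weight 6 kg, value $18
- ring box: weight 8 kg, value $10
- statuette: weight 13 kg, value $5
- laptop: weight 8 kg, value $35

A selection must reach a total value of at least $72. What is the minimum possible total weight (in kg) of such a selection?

Subsets with value ≥ 72, sorted by total weight:
- watch+coin set+laptop: weight 24, value 73
- camera+watch+coin set+laptop: weight 29, value 81
Minimum weight: 24 kg.

24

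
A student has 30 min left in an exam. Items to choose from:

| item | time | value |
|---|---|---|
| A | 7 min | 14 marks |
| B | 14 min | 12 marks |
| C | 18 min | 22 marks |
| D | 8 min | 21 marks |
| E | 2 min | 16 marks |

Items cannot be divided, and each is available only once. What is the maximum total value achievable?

59 marks

Check high-value combinations within 30 min:
- C+D+E: time 18+8+2=28, value 22+21+16=59
- A+C+E: time 7+18+2=27, value 14+22+16=52
- A+D+E: time 7+8+2=17, value 14+21+16=51
- B+D+E: time 14+8+2=24, value 12+21+16=49
- A+B+D: time 7+14+8=29, value 14+12+21=47
Best: 59 marks.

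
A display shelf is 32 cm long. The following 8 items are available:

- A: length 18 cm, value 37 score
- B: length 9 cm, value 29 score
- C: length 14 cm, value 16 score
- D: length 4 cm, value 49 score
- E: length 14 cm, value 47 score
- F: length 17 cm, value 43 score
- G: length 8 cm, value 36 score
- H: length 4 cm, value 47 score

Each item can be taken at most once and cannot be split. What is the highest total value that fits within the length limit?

Check high-value combinations within 32 cm:
- D+E+G+H: length 4+14+8+4=30, value 49+47+36+47=179
- B+D+E+H: length 9+4+14+4=31, value 29+49+47+47=172
- B+D+G+H: length 9+4+8+4=25, value 29+49+36+47=161
Best: 179 score.

179 score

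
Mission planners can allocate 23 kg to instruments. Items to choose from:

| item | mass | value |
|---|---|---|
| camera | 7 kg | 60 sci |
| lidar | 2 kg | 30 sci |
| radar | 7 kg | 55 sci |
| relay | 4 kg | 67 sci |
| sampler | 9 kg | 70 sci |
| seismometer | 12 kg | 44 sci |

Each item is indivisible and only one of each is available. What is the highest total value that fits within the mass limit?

Check high-value combinations within 23 kg:
- camera+lidar+relay+sampler: mass 7+2+4+9=22, value 60+30+67+70=227
- lidar+radar+relay+sampler: mass 2+7+4+9=22, value 30+55+67+70=222
- camera+lidar+radar+relay: mass 7+2+7+4=20, value 60+30+55+67=212
- camera+relay+sampler: mass 7+4+9=20, value 60+67+70=197
- radar+relay+sampler: mass 7+4+9=20, value 55+67+70=192
Best: 227 sci.

227 sci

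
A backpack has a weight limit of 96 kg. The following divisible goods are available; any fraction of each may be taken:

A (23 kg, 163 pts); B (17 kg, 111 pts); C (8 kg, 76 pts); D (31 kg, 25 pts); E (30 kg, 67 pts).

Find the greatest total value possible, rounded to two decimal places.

Take in order of value per unit:
- C (76/8 per unit): all 8 → value 76, running total 76.00
- A (163/23 per unit): all 23 → value 163, running total 239.00
- B (111/17 per unit): all 17 → value 111, running total 350.00
- E (67/30 per unit): all 30 → value 67, running total 417.00
- D (25/31 per unit): 18 of 31 → value 18×25/31 = 14.5161, running total 431.52
Total 431.52.

431.52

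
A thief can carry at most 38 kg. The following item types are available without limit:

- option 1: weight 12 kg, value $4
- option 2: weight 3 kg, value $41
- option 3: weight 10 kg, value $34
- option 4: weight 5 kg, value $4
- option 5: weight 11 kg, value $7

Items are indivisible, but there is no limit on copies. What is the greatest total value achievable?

$492

Best value-per-unit is option 2 at 41/3, and filling with it alone uses weight 12×3=36. No mix of the others beats 12×41 = 492.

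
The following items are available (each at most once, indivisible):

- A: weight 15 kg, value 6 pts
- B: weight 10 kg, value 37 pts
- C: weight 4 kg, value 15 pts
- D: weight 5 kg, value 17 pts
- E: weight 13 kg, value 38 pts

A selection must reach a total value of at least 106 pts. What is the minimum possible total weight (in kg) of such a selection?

Subsets with value ≥ 106, sorted by total weight:
- B+C+D+E: weight 32, value 107
- A+B+C+D+E: weight 47, value 113
Minimum weight: 32 kg.

32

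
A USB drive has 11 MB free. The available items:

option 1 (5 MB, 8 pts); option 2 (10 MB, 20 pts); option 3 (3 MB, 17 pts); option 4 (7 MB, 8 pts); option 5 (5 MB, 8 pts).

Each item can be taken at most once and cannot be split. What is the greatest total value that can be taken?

Check high-value combinations within 11 MB:
- option 1+option 3: size 5+3=8, value 8+17=25
- option 3+option 5: size 3+5=8, value 17+8=25
- option 3+option 4: size 3+7=10, value 17+8=25
- option 2: size 10, value 20
- option 3: size 3, value 17
Best: 25 pts.

25 pts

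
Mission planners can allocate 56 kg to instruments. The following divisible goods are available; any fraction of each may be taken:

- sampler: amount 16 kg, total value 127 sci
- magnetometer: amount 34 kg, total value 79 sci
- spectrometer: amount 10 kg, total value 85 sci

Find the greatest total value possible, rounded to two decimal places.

Take in order of value per unit:
- spectrometer (85/10 per unit): all 10 → value 85, running total 85.00
- sampler (127/16 per unit): all 16 → value 127, running total 212.00
- magnetometer (79/34 per unit): 30 of 34 → value 30×79/34 = 69.7059, running total 281.71
Total 281.71.

281.71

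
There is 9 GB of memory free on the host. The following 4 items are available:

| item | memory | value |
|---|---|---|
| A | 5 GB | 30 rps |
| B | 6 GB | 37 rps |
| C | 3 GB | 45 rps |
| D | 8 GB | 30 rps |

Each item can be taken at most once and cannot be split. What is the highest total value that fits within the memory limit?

Check high-value combinations within 9 GB:
- B+C: memory 6+3=9, value 37+45=82
- A+C: memory 5+3=8, value 30+45=75
- C: memory 3, value 45
- B: memory 6, value 37
Best: 82 rps.

82 rps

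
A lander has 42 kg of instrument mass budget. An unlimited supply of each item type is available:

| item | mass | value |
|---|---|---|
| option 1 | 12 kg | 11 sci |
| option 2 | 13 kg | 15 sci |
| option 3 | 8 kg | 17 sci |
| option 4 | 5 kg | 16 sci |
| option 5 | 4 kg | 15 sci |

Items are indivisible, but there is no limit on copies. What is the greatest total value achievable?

152 sci

Best value-per-unit is option 5 at 15/4; filling with it alone gives 10×15 = 150.
Optimal mix: 2×option 4 + 8×option 5 → mass 42, value 152.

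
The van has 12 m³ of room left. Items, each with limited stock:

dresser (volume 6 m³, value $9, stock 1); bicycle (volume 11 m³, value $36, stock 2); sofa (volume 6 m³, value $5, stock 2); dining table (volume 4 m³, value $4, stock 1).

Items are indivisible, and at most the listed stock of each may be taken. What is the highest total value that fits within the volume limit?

Best selections within volume 12 and stock limits:
- 1×bicycle: volume 11, value 36
- 1×dresser + 1×sofa: volume 12, value 14
- 1×dresser + 1×dining table: volume 10, value 13
Best: $36.

$36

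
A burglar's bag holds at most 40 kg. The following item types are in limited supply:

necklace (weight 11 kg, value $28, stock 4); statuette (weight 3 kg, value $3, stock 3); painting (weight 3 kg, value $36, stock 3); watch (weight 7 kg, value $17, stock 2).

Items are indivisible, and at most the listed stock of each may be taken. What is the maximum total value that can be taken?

Best selections within weight 40 and stock limits:
- 2×necklace + 3×painting + 1×watch: weight 38, value 181
- 1×necklace + 2×statuette + 3×painting + 2×watch: weight 40, value 176
Best: $181.

$181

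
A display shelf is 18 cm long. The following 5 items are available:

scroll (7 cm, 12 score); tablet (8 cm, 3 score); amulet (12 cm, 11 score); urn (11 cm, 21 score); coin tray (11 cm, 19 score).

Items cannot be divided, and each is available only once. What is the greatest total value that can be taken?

Check high-value combinations within 18 cm:
- scroll+urn: length 7+11=18, value 12+21=33
- scroll+coin tray: length 7+11=18, value 12+19=31
- urn: length 11, value 21
- coin tray: length 11, value 19
Best: 33 score.

33 score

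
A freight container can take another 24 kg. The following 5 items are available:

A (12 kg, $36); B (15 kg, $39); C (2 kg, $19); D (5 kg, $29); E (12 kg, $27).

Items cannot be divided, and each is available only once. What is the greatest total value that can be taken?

$87

This is a 0/1 knapsack; check combinations near the capacity.
- B+C+D: weight 15+2+5=22, value 39+19+29=87
- A+C+D: weight 12+2+5=19, value 36+19+29=84
- C+D+E: weight 2+5+12=19, value 19+29+27=75
- B+D: weight 15+5=20, value 39+29=68
- A+D: weight 12+5=17, value 36+29=65
Best: $87.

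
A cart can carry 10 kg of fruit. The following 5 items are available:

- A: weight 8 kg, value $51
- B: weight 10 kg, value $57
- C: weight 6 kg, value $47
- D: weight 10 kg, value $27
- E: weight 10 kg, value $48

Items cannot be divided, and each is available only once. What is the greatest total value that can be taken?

$57

Check high-value combinations within 10 kg:
- B: weight 10, value 57
- A: weight 8, value 51
- E: weight 10, value 48
Best: $57.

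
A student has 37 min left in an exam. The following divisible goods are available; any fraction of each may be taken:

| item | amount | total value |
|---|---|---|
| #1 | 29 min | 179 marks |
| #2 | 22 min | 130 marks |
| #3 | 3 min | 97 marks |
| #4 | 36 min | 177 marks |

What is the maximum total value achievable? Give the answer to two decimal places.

305.55

Take in order of value per unit:
- #3 (97/3 per unit): all 3 → value 97, running total 97.00
- #1 (179/29 per unit): all 29 → value 179, running total 276.00
- #2 (130/22 per unit): 5 of 22 → value 5×130/22 = 29.5455, running total 305.55
Total 305.55.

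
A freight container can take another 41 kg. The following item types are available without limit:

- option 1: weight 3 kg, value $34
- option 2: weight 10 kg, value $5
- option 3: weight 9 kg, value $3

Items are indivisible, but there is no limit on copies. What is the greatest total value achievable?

Best value-per-unit is option 1 at 34/3, and filling with it alone uses weight 13×3=39. No mix of the others beats 13×34 = 442.

$442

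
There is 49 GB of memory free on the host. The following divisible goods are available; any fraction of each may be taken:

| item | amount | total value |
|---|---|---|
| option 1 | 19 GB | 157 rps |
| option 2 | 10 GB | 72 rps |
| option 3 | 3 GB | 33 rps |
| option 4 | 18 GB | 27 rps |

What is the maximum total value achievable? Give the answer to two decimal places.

Take in order of value per unit:
- option 3 (33/3 per unit): all 3 → value 33, running total 33.00
- option 1 (157/19 per unit): all 19 → value 157, running total 190.00
- option 2 (72/10 per unit): all 10 → value 72, running total 262.00
- option 4 (27/18 per unit): 17 of 18 → value 17×27/18 = 25.5000, running total 287.50
Total 287.50.

287.50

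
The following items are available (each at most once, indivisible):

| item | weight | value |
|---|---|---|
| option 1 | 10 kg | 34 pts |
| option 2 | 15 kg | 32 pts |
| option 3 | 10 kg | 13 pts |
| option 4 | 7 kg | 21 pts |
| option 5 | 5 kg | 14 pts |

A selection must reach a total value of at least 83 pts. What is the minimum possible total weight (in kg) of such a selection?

Subsets with value ≥ 83, sorted by total weight:
- option 1+option 2+option 4: weight 32, value 87
- option 1+option 2+option 4+option 5: weight 37, value 101
Minimum weight: 32 kg.

32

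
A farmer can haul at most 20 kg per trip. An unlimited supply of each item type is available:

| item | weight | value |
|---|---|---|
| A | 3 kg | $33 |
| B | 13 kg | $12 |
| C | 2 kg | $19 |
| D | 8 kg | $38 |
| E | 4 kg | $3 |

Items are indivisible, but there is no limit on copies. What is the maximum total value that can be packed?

Best value-per-unit is A at 33/3; filling with it alone gives 6×33 = 198.
Optimal mix: 6×A + 1×C → weight 20, value 217.

$217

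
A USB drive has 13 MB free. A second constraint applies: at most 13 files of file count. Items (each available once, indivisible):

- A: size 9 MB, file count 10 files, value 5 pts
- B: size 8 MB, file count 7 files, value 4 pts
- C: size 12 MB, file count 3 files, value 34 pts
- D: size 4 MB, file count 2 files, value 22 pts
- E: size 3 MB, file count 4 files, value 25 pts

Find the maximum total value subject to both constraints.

47 pts

Feasible sets respecting both limits:
- D+E: size 7, file count 6, value 47
- C: size 12, file count 3, value 34
- B+E: size 11, file count 11, value 29
- A+D: size 13, file count 12, value 27
Best: 47 pts.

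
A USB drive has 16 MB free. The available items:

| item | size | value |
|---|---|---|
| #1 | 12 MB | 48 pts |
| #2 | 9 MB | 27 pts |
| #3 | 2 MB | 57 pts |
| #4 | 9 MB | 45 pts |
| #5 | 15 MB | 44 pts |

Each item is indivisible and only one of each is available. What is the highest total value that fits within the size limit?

Check high-value combinations within 16 MB:
- #1+#3: size 12+2=14, value 48+57=105
- #3+#4: size 2+9=11, value 57+45=102
- #2+#3: size 9+2=11, value 27+57=84
Best: 105 pts.

105 pts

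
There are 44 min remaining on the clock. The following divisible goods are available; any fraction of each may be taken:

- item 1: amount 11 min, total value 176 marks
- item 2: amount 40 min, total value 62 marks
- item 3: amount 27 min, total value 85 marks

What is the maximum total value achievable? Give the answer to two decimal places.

270.30

Take in order of value per unit:
- item 1 (176/11 per unit): all 11 → value 176, running total 176.00
- item 3 (85/27 per unit): all 27 → value 85, running total 261.00
- item 2 (62/40 per unit): 6 of 40 → value 6×62/40 = 9.3000, running total 270.30
Total 270.30.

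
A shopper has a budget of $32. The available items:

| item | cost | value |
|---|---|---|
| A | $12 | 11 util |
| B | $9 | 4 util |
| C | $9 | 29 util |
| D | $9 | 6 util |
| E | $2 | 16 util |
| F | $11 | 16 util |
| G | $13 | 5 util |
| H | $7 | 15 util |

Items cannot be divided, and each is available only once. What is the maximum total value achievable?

76 util

This is a 0/1 knapsack; check combinations near the capacity.
- C+E+F+H: cost 9+2+11+7=29, value 29+16+16+15=76
- A+C+E+H: cost 12+9+2+7=30, value 11+29+16+15=71
- C+D+E+F: cost 9+9+2+11=31, value 29+6+16+16=67
- C+D+E+H: cost 9+9+2+7=27, value 29+6+16+15=66
- B+C+E+F: cost 9+9+2+11=31, value 4+29+16+16=65
Best: 76 util.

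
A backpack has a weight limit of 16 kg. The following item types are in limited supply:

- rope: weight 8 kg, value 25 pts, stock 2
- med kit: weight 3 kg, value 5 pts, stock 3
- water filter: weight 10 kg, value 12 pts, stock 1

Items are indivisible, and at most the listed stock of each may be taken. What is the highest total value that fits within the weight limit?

Top feasible selections:
- 2×rope: weight 16, value 50
- 1×rope + 2×med kit: weight 14, value 35
- 1×rope + 1×med kit: weight 11, value 30
Best: 50 pts.

50 pts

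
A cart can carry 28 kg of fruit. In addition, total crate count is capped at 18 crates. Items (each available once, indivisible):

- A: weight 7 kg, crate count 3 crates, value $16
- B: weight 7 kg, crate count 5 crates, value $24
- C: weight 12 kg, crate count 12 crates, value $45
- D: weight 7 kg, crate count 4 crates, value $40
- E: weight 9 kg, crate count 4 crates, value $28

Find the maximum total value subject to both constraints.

Feasible sets respecting both limits:
- B+D+E: weight 23, crate count 13, value 92
- C+D: weight 19, crate count 16, value 85
- A+D+E: weight 23, crate count 11, value 84
- A+B+D: weight 21, crate count 12, value 80
Best: $92.

$92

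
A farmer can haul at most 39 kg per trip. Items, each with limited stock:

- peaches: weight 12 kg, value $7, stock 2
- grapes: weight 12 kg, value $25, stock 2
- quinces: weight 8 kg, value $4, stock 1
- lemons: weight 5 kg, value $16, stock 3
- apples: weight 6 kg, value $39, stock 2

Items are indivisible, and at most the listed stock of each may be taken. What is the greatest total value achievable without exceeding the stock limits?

$151

Best selections within weight 39 and stock limits:
- 1×grapes + 3×lemons + 2×apples: weight 39, value 151
- 1×grapes + 2×lemons + 2×apples: weight 34, value 135
Best: $151.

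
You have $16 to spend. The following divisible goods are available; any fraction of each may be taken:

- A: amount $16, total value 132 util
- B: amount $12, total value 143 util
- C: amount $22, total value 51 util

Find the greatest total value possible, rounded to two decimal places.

176.00

Take in order of value per unit:
- B (143/12 per unit): all 12 → value 143, running total 143.00
- A (132/16 per unit): 4 of 16 → value 4×132/16 = 33.0000, running total 176.00
Total 176.00.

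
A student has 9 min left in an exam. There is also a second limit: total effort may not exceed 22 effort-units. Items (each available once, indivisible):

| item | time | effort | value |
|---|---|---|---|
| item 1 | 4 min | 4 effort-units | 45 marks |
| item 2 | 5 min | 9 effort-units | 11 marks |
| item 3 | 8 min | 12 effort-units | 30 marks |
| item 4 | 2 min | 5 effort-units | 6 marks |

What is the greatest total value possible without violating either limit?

Feasible sets respecting both limits:
- item 1+item 2: time 9, effort 13, value 56
- item 1+item 4: time 6, effort 9, value 51
- item 1: time 4, effort 4, value 45
Best: 56 marks.

56 marks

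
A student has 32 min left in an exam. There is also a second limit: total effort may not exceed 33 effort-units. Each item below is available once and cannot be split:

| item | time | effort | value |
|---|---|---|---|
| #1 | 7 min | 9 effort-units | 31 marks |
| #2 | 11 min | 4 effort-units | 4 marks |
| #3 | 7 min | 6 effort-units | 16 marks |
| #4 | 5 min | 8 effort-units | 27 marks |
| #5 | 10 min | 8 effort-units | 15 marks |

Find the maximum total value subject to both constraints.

Feasible sets respecting both limits:
- #1+#3+#4+#5: time 29, effort 31, value 89
- #1+#2+#3+#4: time 30, effort 27, value 78
- #1+#3+#4: time 19, effort 23, value 74
Best: 89 marks.

89 marks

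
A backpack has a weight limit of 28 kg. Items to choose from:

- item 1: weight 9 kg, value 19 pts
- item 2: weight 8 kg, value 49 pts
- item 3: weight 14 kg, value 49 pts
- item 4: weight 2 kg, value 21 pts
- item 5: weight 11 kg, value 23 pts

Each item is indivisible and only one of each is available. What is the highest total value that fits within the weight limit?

119 pts

Check high-value combinations within 28 kg:
- item 2+item 3+item 4: weight 8+14+2=24, value 49+49+21=119
- item 2+item 3: weight 8+14=22, value 49+49=98
- item 2+item 4+item 5: weight 8+2+11=21, value 49+21+23=93
- item 3+item 4+item 5: weight 14+2+11=27, value 49+21+23=93
Best: 119 pts.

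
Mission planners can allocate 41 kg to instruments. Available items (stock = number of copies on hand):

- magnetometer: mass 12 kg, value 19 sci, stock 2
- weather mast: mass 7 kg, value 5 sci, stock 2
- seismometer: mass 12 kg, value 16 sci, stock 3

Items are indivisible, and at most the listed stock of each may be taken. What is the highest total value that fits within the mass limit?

Top feasible selections:
- 2×magnetometer + 1×seismometer: mass 36, value 54
- 1×magnetometer + 2×seismometer: mass 36, value 51
- 3×seismometer: mass 36, value 48
- 2×magnetometer + 2×weather mast: mass 38, value 48
Best: 54 sci.

54 sci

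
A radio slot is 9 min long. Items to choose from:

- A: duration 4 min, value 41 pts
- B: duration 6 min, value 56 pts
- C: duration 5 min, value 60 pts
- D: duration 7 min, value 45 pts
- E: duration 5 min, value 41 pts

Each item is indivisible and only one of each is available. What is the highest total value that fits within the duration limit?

This is a 0/1 knapsack; check combinations near the capacity.
- A+C: duration 4+5=9, value 41+60=101
- A+E: duration 4+5=9, value 41+41=82
- C: duration 5, value 60
- B: duration 6, value 56
Best: 101 pts.

101 pts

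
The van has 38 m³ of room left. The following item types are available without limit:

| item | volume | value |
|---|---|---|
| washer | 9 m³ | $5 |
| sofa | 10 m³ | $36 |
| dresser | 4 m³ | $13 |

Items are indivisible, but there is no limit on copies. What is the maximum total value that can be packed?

$134

Best value-per-unit is sofa at 36/10; filling with it alone gives 3×36 = 108.
Optimal mix: 3×sofa + 2×dresser → volume 38, value 134.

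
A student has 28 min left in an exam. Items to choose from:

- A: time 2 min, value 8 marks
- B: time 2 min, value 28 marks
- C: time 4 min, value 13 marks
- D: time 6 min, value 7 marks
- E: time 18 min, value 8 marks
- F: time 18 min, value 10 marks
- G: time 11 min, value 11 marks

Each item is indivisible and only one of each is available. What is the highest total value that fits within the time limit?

67 marks

This is a 0/1 knapsack; check combinations near the capacity.
- A+B+C+D+G: time 2+2+4+6+11=25, value 8+28+13+7+11=67
- A+B+C+G: time 2+2+4+11=19, value 8+28+13+11=60
- B+C+D+G: time 2+4+6+11=23, value 28+13+7+11=59
- A+B+C+F: time 2+2+4+18=26, value 8+28+13+10=59
Best: 67 marks.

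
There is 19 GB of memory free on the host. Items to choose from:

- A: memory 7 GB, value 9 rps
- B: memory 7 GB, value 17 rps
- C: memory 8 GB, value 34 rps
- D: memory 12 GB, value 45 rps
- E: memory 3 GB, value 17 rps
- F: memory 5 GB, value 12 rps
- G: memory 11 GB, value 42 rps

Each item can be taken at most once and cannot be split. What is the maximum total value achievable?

Check high-value combinations within 19 GB:
- C+G: memory 8+11=19, value 34+42=76
- E+F+G: memory 3+5+11=19, value 17+12+42=71
- B+C+E: memory 7+8+3=18, value 17+34+17=68
- C+E+F: memory 8+3+5=16, value 34+17+12=63
- D+E: memory 12+3=15, value 45+17=62
Best: 76 rps.

76 rps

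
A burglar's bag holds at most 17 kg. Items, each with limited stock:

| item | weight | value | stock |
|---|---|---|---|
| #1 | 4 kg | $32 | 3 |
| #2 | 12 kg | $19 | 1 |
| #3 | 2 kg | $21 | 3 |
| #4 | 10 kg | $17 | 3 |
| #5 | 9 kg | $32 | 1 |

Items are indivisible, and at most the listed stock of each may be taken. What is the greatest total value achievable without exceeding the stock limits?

$138

Top feasible selections:
- 3×#1 + 2×#3: weight 16, value 138
- 2×#1 + 3×#3: weight 14, value 127
Best: $138.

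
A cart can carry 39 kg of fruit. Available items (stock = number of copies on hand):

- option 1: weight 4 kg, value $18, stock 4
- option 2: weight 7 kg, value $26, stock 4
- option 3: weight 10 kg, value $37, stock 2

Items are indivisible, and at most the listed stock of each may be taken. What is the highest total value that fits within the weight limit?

$154

Best selections within weight 39 and stock limits:
- 3×option 1 + 1×option 2 + 2×option 3: weight 39, value 154
- 2×option 1 + 3×option 2 + 1×option 3: weight 39, value 151
- 4×option 1 + 3×option 2: weight 37, value 150
- 4×option 1 + 2×option 3: weight 36, value 146
Best: $154.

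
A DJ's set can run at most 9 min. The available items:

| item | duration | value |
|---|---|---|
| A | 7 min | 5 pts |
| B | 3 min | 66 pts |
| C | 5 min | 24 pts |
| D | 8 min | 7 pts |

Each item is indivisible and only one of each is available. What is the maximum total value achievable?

90 pts

Check high-value combinations within 9 min:
- B+C: duration 3+5=8, value 66+24=90
- B: duration 3, value 66
- C: duration 5, value 24
- D: duration 8, value 7
Best: 90 pts.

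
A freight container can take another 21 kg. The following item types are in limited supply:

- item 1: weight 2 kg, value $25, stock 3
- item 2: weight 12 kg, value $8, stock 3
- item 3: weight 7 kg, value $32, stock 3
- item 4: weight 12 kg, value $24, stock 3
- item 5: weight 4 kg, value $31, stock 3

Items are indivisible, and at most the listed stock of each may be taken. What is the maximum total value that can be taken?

$169

Best selections within weight 21 and stock limits:
- 3×item 1 + 1×item 3 + 2×item 5: weight 21, value 169
- 3×item 1 + 3×item 5: weight 18, value 168
Best: $169.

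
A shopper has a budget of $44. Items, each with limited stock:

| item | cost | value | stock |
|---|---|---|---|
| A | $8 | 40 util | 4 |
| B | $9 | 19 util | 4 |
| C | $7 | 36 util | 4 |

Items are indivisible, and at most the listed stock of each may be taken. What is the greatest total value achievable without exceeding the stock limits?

224 util

Top feasible selections:
- 2×A + 4×C: cost 44, value 224
- 4×A + 1×C: cost 39, value 196
Best: 224 util.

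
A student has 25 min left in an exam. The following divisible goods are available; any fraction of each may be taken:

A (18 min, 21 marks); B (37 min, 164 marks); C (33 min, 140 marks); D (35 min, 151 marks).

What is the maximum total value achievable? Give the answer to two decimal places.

110.81

Take in order of value per unit:
- B (164/37 per unit): 25 of 37 → value 25×164/37 = 110.8108, running total 110.81
Total 110.81.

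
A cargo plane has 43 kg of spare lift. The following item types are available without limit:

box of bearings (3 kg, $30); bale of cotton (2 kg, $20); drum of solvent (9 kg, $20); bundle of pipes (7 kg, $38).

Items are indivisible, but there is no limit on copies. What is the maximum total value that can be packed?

Best value-per-unit is box of bearings at 30/3; filling with it alone gives 14×30 = 420.
Optimal mix: 13×box of bearings + 2×bale of cotton → weight 43, value 430.

$430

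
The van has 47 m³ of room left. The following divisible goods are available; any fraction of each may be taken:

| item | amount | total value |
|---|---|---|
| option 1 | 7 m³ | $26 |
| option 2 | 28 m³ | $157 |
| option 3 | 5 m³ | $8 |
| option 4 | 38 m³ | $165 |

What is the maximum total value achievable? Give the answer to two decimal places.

Take in order of value per unit:
- option 2 (157/28 per unit): all 28 → value 157, running total 157.00
- option 4 (165/38 per unit): 19 of 38 → value 19×165/38 = 82.5000, running total 239.50
Total 239.50.

239.50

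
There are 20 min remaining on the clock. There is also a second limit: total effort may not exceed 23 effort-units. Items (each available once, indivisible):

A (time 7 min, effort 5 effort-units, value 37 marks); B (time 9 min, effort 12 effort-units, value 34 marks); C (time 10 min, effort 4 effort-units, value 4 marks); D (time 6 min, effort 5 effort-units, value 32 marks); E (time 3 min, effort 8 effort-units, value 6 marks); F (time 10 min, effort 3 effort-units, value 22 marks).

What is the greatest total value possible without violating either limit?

Feasible sets respecting both limits:
- A+D+E: time 16, effort 18, value 75
- A+B: time 16, effort 17, value 71
- A+D: time 13, effort 10, value 69
- B+D: time 15, effort 17, value 66
Best: 75 marks.

75 marks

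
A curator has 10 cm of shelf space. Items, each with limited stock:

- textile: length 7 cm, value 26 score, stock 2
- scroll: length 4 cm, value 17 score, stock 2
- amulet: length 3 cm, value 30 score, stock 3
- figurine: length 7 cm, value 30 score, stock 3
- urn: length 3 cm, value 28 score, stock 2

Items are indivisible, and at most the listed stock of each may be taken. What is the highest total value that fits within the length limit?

Top feasible selections:
- 3×amulet: length 9, value 90
- 2×amulet + 1×urn: length 9, value 88
- 1×amulet + 2×urn: length 9, value 86
Best: 90 score.

90 score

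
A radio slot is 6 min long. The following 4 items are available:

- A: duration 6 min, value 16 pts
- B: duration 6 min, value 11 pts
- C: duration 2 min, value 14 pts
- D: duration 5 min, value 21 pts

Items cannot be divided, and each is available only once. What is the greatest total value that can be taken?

21 pts

Check high-value combinations within 6 min:
- D: duration 5, value 21
- A: duration 6, value 16
- C: duration 2, value 14
- B: duration 6, value 11
Best: 21 pts.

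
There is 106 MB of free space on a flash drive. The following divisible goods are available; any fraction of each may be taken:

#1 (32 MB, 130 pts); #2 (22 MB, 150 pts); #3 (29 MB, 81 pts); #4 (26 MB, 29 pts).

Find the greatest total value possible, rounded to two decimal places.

Take in order of value per unit:
- #2 (150/22 per unit): all 22 → value 150, running total 150.00
- #1 (130/32 per unit): all 32 → value 130, running total 280.00
- #3 (81/29 per unit): all 29 → value 81, running total 361.00
- #4 (29/26 per unit): 23 of 26 → value 23×29/26 = 25.6538, running total 386.65
Total 386.65.

386.65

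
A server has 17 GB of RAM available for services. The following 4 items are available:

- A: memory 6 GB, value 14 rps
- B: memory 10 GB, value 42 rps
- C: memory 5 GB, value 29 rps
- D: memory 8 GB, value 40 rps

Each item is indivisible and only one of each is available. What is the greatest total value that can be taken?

Check high-value combinations within 17 GB:
- B+C: memory 10+5=15, value 42+29=71
- C+D: memory 5+8=13, value 29+40=69
- A+B: memory 6+10=16, value 14+42=56
Best: 71 rps.

71 rps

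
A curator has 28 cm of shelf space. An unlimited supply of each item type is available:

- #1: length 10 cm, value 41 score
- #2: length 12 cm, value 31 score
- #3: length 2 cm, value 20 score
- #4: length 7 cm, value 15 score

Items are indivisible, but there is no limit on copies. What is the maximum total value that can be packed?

Best value-per-unit is #3 at 20/2, and filling with it alone uses length 14×2=28. No mix of the others beats 14×20 = 280.

280 score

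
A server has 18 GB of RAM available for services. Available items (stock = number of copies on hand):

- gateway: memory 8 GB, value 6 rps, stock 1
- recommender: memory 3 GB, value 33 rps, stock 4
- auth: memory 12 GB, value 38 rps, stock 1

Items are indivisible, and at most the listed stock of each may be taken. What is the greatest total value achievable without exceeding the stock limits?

132 rps

Top feasible selections:
- 4×recommender: memory 12, value 132
- 1×gateway + 3×recommender: memory 17, value 105
- 2×recommender + 1×auth: memory 18, value 104
Best: 132 rps.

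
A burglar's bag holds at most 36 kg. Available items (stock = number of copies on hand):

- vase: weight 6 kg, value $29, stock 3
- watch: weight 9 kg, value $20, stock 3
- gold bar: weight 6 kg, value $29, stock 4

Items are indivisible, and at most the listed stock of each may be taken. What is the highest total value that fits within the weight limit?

Best selections within weight 36 and stock limits:
- 2×vase + 4×gold bar: weight 36, value 174
- 3×vase + 3×gold bar: weight 36, value 174
- 1×vase + 4×gold bar: weight 30, value 145
- 2×vase + 3×gold bar: weight 30, value 145
Best: $174.

$174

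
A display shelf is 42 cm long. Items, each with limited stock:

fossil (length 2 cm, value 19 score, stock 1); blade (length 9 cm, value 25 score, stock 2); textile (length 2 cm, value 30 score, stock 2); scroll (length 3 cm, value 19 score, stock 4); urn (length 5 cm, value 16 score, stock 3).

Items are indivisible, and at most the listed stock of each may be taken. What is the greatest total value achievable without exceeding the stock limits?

228 score

Top feasible selections:
- 1×fossil + 1×blade + 2×textile + 4×scroll + 3×urn: length 42, value 228
- 1×fossil + 2×blade + 2×textile + 4×scroll + 1×urn: length 41, value 221
- 1×fossil + 1×blade + 2×textile + 4×scroll + 2×urn: length 37, value 212
Best: 228 score.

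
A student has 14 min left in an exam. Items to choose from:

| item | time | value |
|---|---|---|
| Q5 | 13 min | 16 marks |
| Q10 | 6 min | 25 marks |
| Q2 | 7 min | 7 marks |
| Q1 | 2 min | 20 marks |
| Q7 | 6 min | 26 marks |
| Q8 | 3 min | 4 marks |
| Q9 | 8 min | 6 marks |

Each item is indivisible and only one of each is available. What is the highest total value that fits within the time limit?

Check high-value combinations within 14 min:
- Q10+Q1+Q7: time 6+2+6=14, value 25+20+26=71
- Q10+Q7: time 6+6=12, value 25+26=51
- Q1+Q7+Q8: time 2+6+3=11, value 20+26+4=50
Best: 71 marks.

71 marks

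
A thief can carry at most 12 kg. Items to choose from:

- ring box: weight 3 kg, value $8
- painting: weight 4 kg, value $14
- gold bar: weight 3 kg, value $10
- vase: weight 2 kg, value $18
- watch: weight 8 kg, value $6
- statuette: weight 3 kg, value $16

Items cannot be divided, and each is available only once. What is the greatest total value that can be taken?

$58

This is a 0/1 knapsack; check combinations near the capacity.
- painting+gold bar+vase+statuette: weight 4+3+2+3=12, value 14+10+18+16=58
- ring box+painting+vase+statuette: weight 3+4+2+3=12, value 8+14+18+16=56
- ring box+gold bar+vase+statuette: weight 3+3+2+3=11, value 8+10+18+16=52
- ring box+painting+gold bar+vase: weight 3+4+3+2=12, value 8+14+10+18=50
- painting+vase+statuette: weight 4+2+3=9, value 14+18+16=48
Best: $58.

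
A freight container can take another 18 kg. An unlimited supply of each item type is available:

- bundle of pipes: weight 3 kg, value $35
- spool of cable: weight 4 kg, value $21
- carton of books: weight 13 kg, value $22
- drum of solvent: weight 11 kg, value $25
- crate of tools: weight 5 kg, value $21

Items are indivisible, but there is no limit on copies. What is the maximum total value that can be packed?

$210

Best value-per-unit is bundle of pipes at 35/3, and filling with it alone uses weight 6×3=18. No mix of the others beats 6×35 = 210.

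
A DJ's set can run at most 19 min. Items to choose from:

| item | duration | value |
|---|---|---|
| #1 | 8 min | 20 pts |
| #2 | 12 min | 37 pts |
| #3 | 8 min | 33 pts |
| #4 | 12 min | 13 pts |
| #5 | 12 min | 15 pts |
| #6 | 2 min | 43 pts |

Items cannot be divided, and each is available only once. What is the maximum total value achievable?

Check high-value combinations within 19 min:
- #1+#3+#6: duration 8+8+2=18, value 20+33+43=96
- #2+#6: duration 12+2=14, value 37+43=80
- #3+#6: duration 8+2=10, value 33+43=76
- #1+#6: duration 8+2=10, value 20+43=63
- #5+#6: duration 12+2=14, value 15+43=58
Best: 96 pts.

96 pts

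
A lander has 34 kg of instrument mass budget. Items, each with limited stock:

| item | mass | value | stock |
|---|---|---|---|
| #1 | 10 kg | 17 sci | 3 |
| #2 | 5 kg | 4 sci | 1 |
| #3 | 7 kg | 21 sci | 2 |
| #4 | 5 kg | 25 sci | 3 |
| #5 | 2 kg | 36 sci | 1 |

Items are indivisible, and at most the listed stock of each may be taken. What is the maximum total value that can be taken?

Best selections within mass 34 and stock limits:
- 2×#3 + 3×#4 + 1×#5: mass 31, value 153
- 1×#1 + 1×#3 + 3×#4 + 1×#5: mass 34, value 149
Best: 153 sci.

153 sci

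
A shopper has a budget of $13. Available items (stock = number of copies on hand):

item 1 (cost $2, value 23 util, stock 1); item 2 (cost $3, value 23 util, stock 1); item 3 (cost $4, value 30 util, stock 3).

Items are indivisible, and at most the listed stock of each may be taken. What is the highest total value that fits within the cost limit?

Best selections within cost 13 and stock limits:
- 1×item 1 + 1×item 2 + 2×item 3: cost 13, value 106
- 3×item 3: cost 12, value 90
Best: 106 util.

106 util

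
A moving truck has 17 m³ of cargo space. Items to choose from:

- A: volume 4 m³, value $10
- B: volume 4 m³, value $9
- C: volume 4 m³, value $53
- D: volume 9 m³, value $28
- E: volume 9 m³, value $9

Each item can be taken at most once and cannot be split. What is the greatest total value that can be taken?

This is a 0/1 knapsack; check combinations near the capacity.
- A+C+D: volume 4+4+9=17, value 10+53+28=91
- B+C+D: volume 4+4+9=17, value 9+53+28=90
- C+D: volume 4+9=13, value 53+28=81
Best: $91.

$91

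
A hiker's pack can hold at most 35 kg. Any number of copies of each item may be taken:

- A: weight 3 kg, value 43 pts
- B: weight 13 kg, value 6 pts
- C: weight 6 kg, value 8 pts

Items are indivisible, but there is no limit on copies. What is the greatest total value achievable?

473 pts

Best value-per-unit is A at 43/3, and filling with it alone uses weight 11×3=33. No mix of the others beats 11×43 = 473.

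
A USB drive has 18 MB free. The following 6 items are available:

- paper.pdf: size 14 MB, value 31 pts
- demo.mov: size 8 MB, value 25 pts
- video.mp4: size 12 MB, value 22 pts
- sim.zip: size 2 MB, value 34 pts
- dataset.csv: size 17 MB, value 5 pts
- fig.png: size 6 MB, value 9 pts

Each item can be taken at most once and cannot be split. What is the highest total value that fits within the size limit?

68 pts

Check high-value combinations within 18 MB:
- demo.mov+sim.zip+fig.png: size 8+2+6=16, value 25+34+9=68
- paper.pdf+sim.zip: size 14+2=16, value 31+34=65
- demo.mov+sim.zip: size 8+2=10, value 25+34=59
- video.mp4+sim.zip: size 12+2=14, value 22+34=56
- sim.zip+fig.png: size 2+6=8, value 34+9=43
Best: 68 pts.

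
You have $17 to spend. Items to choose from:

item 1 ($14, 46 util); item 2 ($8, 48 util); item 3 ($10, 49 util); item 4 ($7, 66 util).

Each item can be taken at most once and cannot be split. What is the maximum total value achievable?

115 util

This is a 0/1 knapsack; check combinations near the capacity.
- item 3+item 4: cost 10+7=17, value 49+66=115
- item 2+item 4: cost 8+7=15, value 48+66=114
- item 4: cost 7, value 66
- item 3: cost 10, value 49
- item 2: cost 8, value 48
Best: 115 util.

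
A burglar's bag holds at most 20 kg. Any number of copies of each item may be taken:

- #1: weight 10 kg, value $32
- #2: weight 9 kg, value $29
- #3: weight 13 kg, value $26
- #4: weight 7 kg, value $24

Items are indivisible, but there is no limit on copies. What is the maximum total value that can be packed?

Best value-per-unit is #4 at 24/7; filling with it alone gives 2×24 = 48.
Optimal mix: 2×#1 → weight 20, value 64.

$64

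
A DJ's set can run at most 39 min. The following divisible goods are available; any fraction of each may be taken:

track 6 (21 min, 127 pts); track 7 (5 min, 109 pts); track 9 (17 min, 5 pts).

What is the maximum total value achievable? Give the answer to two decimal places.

Take in order of value per unit:
- track 7 (109/5 per unit): all 5 → value 109, running total 109.00
- track 6 (127/21 per unit): all 21 → value 127, running total 236.00
- track 9 (5/17 per unit): 13 of 17 → value 13×5/17 = 3.8235, running total 239.82
Total 239.82.

239.82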